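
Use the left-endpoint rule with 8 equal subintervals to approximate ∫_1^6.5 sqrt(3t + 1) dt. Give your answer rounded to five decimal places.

Δt = (6.5 − 1)/8 = 0.6875.
Left endpoints: 1, 1.6875, 2.375, 3.0625, 3.75, 4.4375, 5.125, 5.8125.
f(1) ≈ 2.00000, f(1.6875) ≈ 2.46221, f(2.375) ≈ 2.85044, f(3.0625) ≈ 3.19179, f(3.75) ≈ 3.50000, f(4.4375) ≈ 3.78319, f(5.125) ≈ 4.04660, f(5.8125) ≈ 4.29389.
Sum = Δt · [f(1) + f(1.6875) + f(2.375) + ...].
Sum ≈ 17.96308.

17.96308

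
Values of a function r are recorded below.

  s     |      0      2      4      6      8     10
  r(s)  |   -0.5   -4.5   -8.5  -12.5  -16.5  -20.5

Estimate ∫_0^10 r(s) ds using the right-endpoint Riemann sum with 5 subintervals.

Δs = 2.
Sum = 2·[(-4.5) + (-8.5) + (-12.5) + (-16.5) + (-20.5)] = -125.

-125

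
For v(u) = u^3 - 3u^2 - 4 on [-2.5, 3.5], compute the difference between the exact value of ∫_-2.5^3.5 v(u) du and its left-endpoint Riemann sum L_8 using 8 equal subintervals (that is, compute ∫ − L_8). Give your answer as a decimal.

Exact integral: ∫_-2.5^3.5 v(u) du = -54.75.
L_8 = -70.78125.
Error = -54.75 − (-70.78125) = 16.03125.

16.03125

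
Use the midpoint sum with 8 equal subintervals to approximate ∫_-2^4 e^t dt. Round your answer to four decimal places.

Δt = (4 − (-2))/8 = 0.75.
Midpoints: -1.625, -0.875, -0.125, 0.625, 1.375, 2.125, 2.875, 3.625.
f(-1.625) ≈ 0.1969, f(-0.875) ≈ 0.4169, f(-0.125) ≈ 0.8825, f(0.625) ≈ 1.8682, f(1.375) ≈ 3.9551, f(2.125) ≈ 8.3729, f(2.875) ≈ 17.7254, f(3.625) ≈ 37.5247.
Sum = Δt · [f(-1.625) + f(-0.875) + f(-0.125) + ...].
Sum ≈ 53.2070.

53.2070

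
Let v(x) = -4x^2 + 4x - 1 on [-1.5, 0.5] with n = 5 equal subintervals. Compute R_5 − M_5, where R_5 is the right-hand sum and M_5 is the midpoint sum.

2.88

R_5 = -7.68.
M_5 = -10.56.
R_5 − M_5 = 2.88.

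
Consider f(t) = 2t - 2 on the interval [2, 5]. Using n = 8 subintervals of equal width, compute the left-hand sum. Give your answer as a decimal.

Δt = (5 − 2)/8 = 0.375.
Left endpoints: 2, 2.375, 2.75, 3.125, 3.5, 3.875, 4.25, 4.625.
f(2) = 2, f(2.375) = 2.75, f(2.75) = 3.5, f(3.125) = 4.25, f(3.5) = 5, f(3.875) = 5.75, f(4.25) = 6.5, f(4.625) = 7.25.
Sum = Δt · [f(2) + f(2.375) + f(2.75) + ...].
Sum = 13.875.

13.875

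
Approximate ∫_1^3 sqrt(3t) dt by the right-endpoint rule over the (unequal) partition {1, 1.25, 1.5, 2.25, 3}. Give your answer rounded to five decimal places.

Subinterval widths: 0.25, 0.25, 0.75, 0.75.
Right endpoints: 1.25, 1.5, 2.25, 3.
f(1.25) ≈ 1.93649, f(1.5) ≈ 2.12132, f(2.25) ≈ 2.59808, f(3) ≈ 3.00000.
Sum = Σ Δt_i · f(t_i).
Sum ≈ 5.21301.

5.21301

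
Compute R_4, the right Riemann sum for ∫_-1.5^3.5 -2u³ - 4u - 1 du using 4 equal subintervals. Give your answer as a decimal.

-175.625

Δu = (3.5 − (-1.5))/4 = 1.25.
Right endpoints: -0.25, 1, 2.25, 3.5.
f(-0.25) = 0.03125, f(1) = -7, f(2.25) = -32.78125, f(3.5) = -100.75.
Sum = Δu · [f(-0.25) + f(1) + f(2.25) + f(3.5)].
Sum = -175.625.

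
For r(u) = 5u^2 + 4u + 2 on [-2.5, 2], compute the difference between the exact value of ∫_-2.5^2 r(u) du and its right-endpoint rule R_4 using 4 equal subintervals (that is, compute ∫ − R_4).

-8.54296875

Exact integral: ∫_-2.5^2 r(u) du = 43.875.
R_4 = 52.41796875.
Error = 43.875 − 52.41796875 = -8.54296875.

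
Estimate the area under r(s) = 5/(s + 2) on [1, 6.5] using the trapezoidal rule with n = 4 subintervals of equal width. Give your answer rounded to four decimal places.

Δs = (6.5 − 1)/4 = 1.375.
r(1) = 5/3, r(2.375) = 8/7, r(3.75) = 20/23, r(5.125) = 40/57, r(6.5) = 10/17.
T_4 = (Δs/2)·[r(s_0) + 2r(s_1) + 2r(s_2) + 2r(s_3) + r(s_4)].
Sum ≈ 5.2822.

5.2822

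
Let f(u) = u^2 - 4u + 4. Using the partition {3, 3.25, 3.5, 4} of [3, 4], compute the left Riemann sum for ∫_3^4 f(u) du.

Subinterval widths: 0.25, 0.25, 0.5.
Left endpoints: 3, 3.25, 3.5.
f(3) = 1, f(3.25) = 1.5625, f(3.5) = 2.25.
Sum = Σ Δu_i · f(u_i).
Sum = 1.765625.

1.765625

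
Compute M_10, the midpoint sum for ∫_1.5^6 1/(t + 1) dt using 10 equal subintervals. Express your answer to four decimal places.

Δt = (6 − 1.5)/10 = 0.45.
Midpoints: 1.725, 2.175, 2.625, 3.075, 3.525, 3.975, 4.425, 4.875, 5.325, 5.775.
f(1.725) = 40/109, f(2.175) = 40/127, f(2.625) = 8/29, f(3.075) = 40/163, f(3.525) = 40/181, f(3.975) = 40/199, f(4.425) = 40/217, f(4.875) = 8/47, f(5.325) = 40/253, f(5.775) = 40/271.
Sum = Δt · [f(1.725) + f(2.175) + f(2.625) + ...].
Sum ≈ 1.0284.

1.0284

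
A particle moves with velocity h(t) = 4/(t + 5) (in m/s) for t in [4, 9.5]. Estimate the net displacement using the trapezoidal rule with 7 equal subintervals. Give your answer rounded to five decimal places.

1.90926

Δt = (9.5 − 4)/7 = 11/14.
h(4) = 4/9, h(67/14) = 56/137, h(39/7) = 14/37, h(89/14) = 56/159, h(50/7) = 28/85, h(111/14) = 56/181, h(61/7) = 7/24, h(9.5) = 8/29.
T_7 = (Δt/2)·[h(t_0) + 2h(t_1) + ... + 2h(t_{6}) + h(t_7)].
Sum ≈ 1.90926.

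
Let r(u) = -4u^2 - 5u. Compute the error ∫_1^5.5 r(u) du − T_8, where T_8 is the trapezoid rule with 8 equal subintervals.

Exact integral: ∫_1^5.5 r(u) du = -293.625.
T_8 = -294.57421875.
Error = -293.625 − (-294.57421875) = 0.94921875.

0.94921875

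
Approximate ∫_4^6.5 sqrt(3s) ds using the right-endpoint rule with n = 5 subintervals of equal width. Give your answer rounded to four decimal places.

Δs = (6.5 − 4)/5 = 0.5.
Right endpoints: 4.5, 5, 5.5, 6, 6.5.
f(4.5) ≈ 3.6742, f(5) ≈ 3.8730, f(5.5) ≈ 4.0620, f(6) ≈ 4.2426, f(6.5) ≈ 4.4159.
Sum = Δs · [f(4.5) + f(5) + f(5.5) + f(6) + f(6.5)].
Sum ≈ 10.1339.

10.1339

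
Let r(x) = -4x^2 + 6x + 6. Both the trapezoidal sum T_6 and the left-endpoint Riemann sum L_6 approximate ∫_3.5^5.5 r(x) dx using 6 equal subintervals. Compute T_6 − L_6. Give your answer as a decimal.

-10

T_6 ≈ -98.81481.
L_6 ≈ -88.81481.
T_6 − L_6 = -10.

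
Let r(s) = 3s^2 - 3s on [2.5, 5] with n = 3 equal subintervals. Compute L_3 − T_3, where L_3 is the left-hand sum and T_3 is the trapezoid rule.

L_3 ≈ 61.805556.
T_3 ≈ 82.118056.
L_3 − T_3 = -20.3125.

-20.3125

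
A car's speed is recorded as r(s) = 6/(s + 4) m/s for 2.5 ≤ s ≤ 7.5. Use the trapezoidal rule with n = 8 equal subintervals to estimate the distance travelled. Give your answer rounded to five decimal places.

3.42641

Δs = (7.5 − 2.5)/8 = 0.625.
r(2.5) = 12/13, r(3.125) = 16/19, r(3.75) = 24/31, r(4.375) = 48/67, r(5) = 2/3, r(5.625) = 48/77, r(6.25) = 24/41, r(6.875) = 16/29, r(7.5) = 12/23.
T_8 = (Δs/2)·[r(s_0) + 2r(s_1) + ... + 2r(s_{7}) + r(s_8)].
Sum ≈ 3.42641.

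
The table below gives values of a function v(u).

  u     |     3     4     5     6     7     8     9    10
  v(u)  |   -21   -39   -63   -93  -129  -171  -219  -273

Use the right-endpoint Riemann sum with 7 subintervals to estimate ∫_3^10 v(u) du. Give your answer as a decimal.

Δu = 1.
Sum = 1·[(-39) + (-63) + (-93) + (-129) + (-171) + (-219) + (-273)] = -987.

-987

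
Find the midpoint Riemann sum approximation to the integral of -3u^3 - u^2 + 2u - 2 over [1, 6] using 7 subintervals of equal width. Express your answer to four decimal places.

Δu = (6 − 1)/7 = 5/7.
Midpoints: 19/14, 29/14, 39/14, 3.5, 59/14, 69/14, 79/14.
f(19/14) = -23671/2744, f(29/14) = -79061/2744, f(39/14) = -189451/2744, f(3.5) = -135.875, f(59/14) = -647231/2744, f(69/14) = -1030621/2744, f(79/14) = -1541011/2744.
Sum = Δu · [f(19/14) + f(29/14) + f(39/14) + ...].
Sum ≈ -1011.0077.

-1011.0077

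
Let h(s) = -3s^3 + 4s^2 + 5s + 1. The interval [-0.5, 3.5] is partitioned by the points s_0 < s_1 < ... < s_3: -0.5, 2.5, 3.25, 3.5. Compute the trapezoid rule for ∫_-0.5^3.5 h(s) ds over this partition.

-45.2734375

Subinterval widths: 3, 0.75, 0.25.
h(-0.5) = -0.125, h(2.5) = -8.375, h(3.25) = -43.484375, h(3.5) = -61.125.
On each subinterval the trapezoid contributes (Δs_i/2)·[h(s_{i-1}) + h(s_i)].
Sum = -45.2734375.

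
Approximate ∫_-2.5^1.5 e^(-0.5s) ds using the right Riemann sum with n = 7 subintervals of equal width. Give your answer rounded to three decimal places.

5.215

Δs = (1.5 − (-2.5))/7 = 4/7.
Right endpoints: -27/14, -19/14, -11/14, -3/14, 5/14, 13/14, 1.5.
f(-27/14) ≈ 2.623, f(-19/14) ≈ 1.971, f(-11/14) ≈ 1.481, f(-3/14) ≈ 1.113, f(5/14) ≈ 0.836, f(13/14) ≈ 0.629, f(1.5) ≈ 0.472.
Sum = Δs · [f(-27/14) + f(-19/14) + f(-11/14) + ...].
Sum ≈ 5.215.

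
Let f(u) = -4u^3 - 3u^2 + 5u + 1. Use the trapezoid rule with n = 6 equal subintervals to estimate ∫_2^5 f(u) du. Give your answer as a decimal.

Δu = (5 − 2)/6 = 0.5.
f(2) = -33, f(2.5) = -67.75, f(3) = -119, f(3.5) = -189.75, f(4) = -283, f(4.5) = -401.75, f(5) = -549.
T_6 = (Δu/2)·[f(u_0) + 2f(u_1) + ... + 2f(u_{5}) + f(u_6)].
Sum = -676.125.

-676.125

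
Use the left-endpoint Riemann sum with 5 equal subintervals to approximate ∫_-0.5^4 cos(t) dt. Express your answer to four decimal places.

0.4307

Δt = (4 − (-0.5))/5 = 0.9.
Left endpoints: -0.5, 0.4, 1.3, 2.2, 3.1.
f(-0.5) ≈ 0.8776, f(0.4) ≈ 0.9211, f(1.3) ≈ 0.2675, f(2.2) ≈ -0.5885, f(3.1) ≈ -0.9991.
Sum = Δt · [f(-0.5) + f(0.4) + f(1.3) + f(2.2) + f(3.1)].
Sum ≈ 0.4307.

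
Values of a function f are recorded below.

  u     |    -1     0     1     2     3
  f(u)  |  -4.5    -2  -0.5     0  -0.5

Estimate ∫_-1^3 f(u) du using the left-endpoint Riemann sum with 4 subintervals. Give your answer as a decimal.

-7

Δu = 1.
Sum = 1·[(-4.5) + (-2) + (-0.5) + 0] = -7.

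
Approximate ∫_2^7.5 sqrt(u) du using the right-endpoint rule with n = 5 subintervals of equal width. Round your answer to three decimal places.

Δu = (7.5 − 2)/5 = 1.1.
Right endpoints: 3.1, 4.2, 5.3, 6.4, 7.5.
f(3.1) ≈ 1.761, f(4.2) ≈ 2.049, f(5.3) ≈ 2.302, f(6.4) ≈ 2.530, f(7.5) ≈ 2.739.
Sum = Δu · [f(3.1) + f(4.2) + f(5.3) + f(6.4) + f(7.5)].
Sum ≈ 12.519.

12.519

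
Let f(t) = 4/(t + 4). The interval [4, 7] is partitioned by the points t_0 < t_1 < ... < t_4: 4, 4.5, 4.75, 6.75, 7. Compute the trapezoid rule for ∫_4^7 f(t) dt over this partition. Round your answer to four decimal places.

Subinterval widths: 0.5, 0.25, 2, 0.25.
f(4) = 0.5, f(4.5) = 8/17, f(4.75) = 16/35, f(6.75) = 16/43, f(7) = 4/11.
On each subinterval the trapezoid contributes (Δt_i/2)·[f(t_{i-1}) + f(t_i)].
Sum ≈ 1.2798.

1.2798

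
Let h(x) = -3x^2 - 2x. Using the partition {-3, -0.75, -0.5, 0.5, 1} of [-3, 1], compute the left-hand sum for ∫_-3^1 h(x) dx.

Subinterval widths: 2.25, 0.25, 1, 0.5.
Left endpoints: -3, -0.75, -0.5, 0.5.
h(-3) = -21, h(-0.75) = -0.1875, h(-0.5) = 0.25, h(0.5) = -1.75.
Sum = Σ Δx_i · h(x_i).
Sum = -47.921875.

-47.921875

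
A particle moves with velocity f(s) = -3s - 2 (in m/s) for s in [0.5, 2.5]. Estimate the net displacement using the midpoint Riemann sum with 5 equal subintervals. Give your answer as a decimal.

-13

Δs = (2.5 − 0.5)/5 = 0.4.
Midpoints: 0.7, 1.1, 1.5, 1.9, 2.3.
f(0.7) = -4.1, f(1.1) = -5.3, f(1.5) = -6.5, f(1.9) = -7.7, f(2.3) = -8.9.
Sum = Δs · [f(0.7) + f(1.1) + f(1.5) + f(1.9) + f(2.3)].
Sum = -13.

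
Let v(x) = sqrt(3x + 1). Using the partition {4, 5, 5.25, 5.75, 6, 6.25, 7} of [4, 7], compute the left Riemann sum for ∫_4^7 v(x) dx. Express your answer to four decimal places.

Subinterval widths: 1, 0.25, 0.5, 0.25, 0.25, 0.75.
Left endpoints: 4, 5, 5.25, 5.75, 6, 6.25.
v(4) ≈ 3.6056, v(5) ≈ 4.0000, v(5.25) ≈ 4.0927, v(5.75) ≈ 4.2720, v(6) ≈ 4.3589, v(6.25) ≈ 4.4441.
Sum = Σ Δx_i · v(x_i).
Sum ≈ 12.1427.

12.1427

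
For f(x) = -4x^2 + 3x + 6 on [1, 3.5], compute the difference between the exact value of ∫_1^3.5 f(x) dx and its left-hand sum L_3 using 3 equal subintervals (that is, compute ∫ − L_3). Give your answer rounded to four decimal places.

-14.4676

Exact integral: ∫_1^3.5 f(x) dx ≈ -23.958333.
L_3 ≈ -9.490741.
Error ≈ -23.958333 − (-9.490741) ≈ -14.4676.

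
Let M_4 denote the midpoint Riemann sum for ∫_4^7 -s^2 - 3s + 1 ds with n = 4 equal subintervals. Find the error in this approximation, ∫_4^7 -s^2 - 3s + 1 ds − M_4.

-0.140625

Exact integral: ∫_4^7 f(s) ds = -139.5.
M_4 = -139.359375.
Error = -139.5 − (-139.359375) = -0.140625.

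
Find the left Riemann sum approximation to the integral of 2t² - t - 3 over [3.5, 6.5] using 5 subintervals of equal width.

113.76

Δt = (6.5 − 3.5)/5 = 0.6.
Left endpoints: 3.5, 4.1, 4.7, 5.3, 5.9.
f(3.5) = 18, f(4.1) = 26.52, f(4.7) = 36.48, f(5.3) = 47.88, f(5.9) = 60.72.
Sum = Δt · [f(3.5) + f(4.1) + f(4.7) + f(5.3) + f(5.9)].
Sum = 113.76.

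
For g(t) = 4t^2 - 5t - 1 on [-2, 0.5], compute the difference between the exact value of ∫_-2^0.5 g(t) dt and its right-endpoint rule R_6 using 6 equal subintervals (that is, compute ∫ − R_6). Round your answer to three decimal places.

5.440

Exact integral: ∫_-2^0.5 g(t) dt ≈ 17.70833.
R_6 ≈ 12.26852.
Error ≈ 17.70833 − 12.26852 ≈ 5.440.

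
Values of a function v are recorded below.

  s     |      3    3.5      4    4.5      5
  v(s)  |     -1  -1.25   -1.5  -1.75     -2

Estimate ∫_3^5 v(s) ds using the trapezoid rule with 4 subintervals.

Δs = 0.5.
T_4 = (0.5/2)·[(-1) + 2·(-1.25) + 2·(-1.5) + 2·(-1.75) + (-2)] = -3.

-3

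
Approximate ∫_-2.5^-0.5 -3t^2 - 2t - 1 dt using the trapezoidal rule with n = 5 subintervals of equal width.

-11.66

Δt = (-0.5 − (-2.5))/5 = 0.4.
f(-2.5) = -14.75, f(-2.1) = -10.03, f(-1.7) = -6.27, f(-1.3) = -3.47, f(-0.9) = -1.63, f(-0.5) = -0.75.
T_5 = (Δt/2)·[f(t_0) + 2f(t_1) + ... + 2f(t_{4}) + f(t_5)].
Sum = -11.66.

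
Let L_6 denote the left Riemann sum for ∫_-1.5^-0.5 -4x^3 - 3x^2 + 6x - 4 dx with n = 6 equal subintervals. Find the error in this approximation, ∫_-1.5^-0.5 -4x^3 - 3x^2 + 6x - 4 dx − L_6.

-0.125

Exact integral: ∫_-1.5^-0.5 f(x) dx = -8.25.
L_6 = -8.125.
Error = -8.25 − (-8.125) = -0.125.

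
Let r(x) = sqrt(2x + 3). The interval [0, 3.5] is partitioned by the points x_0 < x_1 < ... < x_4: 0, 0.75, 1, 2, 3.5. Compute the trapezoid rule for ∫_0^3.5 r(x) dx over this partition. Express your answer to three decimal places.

Subinterval widths: 0.75, 0.25, 1, 1.5.
r(0) ≈ 1.732, r(0.75) ≈ 2.121, r(1) ≈ 2.236, r(2) ≈ 2.646, r(3.5) ≈ 3.162.
On each subinterval the trapezoid contributes (Δx_i/2)·[r(x_{i-1}) + r(x_i)].
Sum ≈ 8.787.

8.787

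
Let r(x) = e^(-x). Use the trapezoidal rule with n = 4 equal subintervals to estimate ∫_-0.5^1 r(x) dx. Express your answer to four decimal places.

Δx = (1 − (-0.5))/4 = 0.375.
r(-0.5) ≈ 1.6487, r(-0.125) ≈ 1.1331, r(0.25) ≈ 0.7788, r(0.625) ≈ 0.5353, r(1) ≈ 0.3679.
T_4 = (Δx/2)·[r(x_0) + 2r(x_1) + 2r(x_2) + 2r(x_3) + r(x_4)].
Sum ≈ 1.2958.

1.2958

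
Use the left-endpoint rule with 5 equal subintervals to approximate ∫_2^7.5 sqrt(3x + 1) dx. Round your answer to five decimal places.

19.96317

Δx = (7.5 − 2)/5 = 1.1.
Left endpoints: 2, 3.1, 4.2, 5.3, 6.4.
f(2) ≈ 2.64575, f(3.1) ≈ 3.20936, f(4.2) ≈ 3.68782, f(5.3) ≈ 4.11096, f(6.4) ≈ 4.49444.
Sum = Δx · [f(2) + f(3.1) + f(4.2) + f(5.3) + f(6.4)].
Sum ≈ 19.96317.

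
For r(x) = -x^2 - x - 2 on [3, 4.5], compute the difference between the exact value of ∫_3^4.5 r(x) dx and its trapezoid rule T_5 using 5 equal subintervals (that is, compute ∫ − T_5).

0.0225

Exact integral: ∫_3^4.5 r(x) dx = -30.
T_5 = -30.0225.
Error = -30 − (-30.0225) = 0.0225.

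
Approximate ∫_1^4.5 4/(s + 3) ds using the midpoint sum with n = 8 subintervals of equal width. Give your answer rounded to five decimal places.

Δs = (4.5 − 1)/8 = 0.4375.
Midpoints: 1.21875, 1.65625, 2.09375, 2.53125, 2.96875, 3.40625, 3.84375, 4.28125.
f(1.21875) = 128/135, f(1.65625) = 128/149, f(2.09375) = 128/163, f(2.53125) = 128/177, f(2.96875) = 128/191, f(3.40625) = 128/205, f(3.84375) = 128/219, f(4.28125) = 128/233.
Sum = Δs · [f(1.21875) + f(1.65625) + f(2.09375) + ...].
Sum ≈ 2.51301.

2.51301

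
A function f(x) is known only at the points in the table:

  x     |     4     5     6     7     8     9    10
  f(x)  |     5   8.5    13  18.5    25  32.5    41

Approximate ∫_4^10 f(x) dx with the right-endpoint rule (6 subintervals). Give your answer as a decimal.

Δx = 1.
Sum = 1·[8.5 + 13 + 18.5 + 25 + 32.5 + 41] = 138.5.

138.5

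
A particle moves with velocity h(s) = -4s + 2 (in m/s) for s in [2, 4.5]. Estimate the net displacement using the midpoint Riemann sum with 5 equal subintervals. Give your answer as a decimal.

-27.5

Δs = (4.5 − 2)/5 = 0.5.
Midpoints: 2.25, 2.75, 3.25, 3.75, 4.25.
h(2.25) = -7, h(2.75) = -9, h(3.25) = -11, h(3.75) = -13, h(4.25) = -15.
Sum = Δs · [h(2.25) + h(2.75) + h(3.25) + h(3.75) + h(4.25)].
Sum = -27.5.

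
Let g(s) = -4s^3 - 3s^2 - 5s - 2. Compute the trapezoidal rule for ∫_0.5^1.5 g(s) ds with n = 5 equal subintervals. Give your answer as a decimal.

-15.35

Δs = (1.5 − 0.5)/5 = 0.2.
g(0.5) = -5.75, g(0.7) = -8.342, g(0.9) = -11.846, g(1.1) = -16.454, g(1.3) = -22.358, g(1.5) = -29.75.
T_5 = (Δs/2)·[g(s_0) + 2g(s_1) + ... + 2g(s_{4}) + g(s_5)].
Sum = -15.35.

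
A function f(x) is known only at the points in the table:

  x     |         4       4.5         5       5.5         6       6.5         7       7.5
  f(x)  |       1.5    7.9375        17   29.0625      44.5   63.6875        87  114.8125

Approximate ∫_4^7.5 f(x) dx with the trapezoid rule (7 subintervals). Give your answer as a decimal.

153.671875

Δx = 0.5.
T_7 = (0.5/2)·[1.5 + 2·7.9375 + 2·17 + 2·29.0625 + 2·44.5 + 2·63.6875 + 2·87 + 114.8125] = 153.671875.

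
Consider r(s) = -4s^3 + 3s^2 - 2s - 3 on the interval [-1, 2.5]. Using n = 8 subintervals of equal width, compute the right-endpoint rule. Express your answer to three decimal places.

Δs = (2.5 − (-1))/8 = 0.4375.
Right endpoints: -0.5625, -0.125, 0.3125, 0.75, 1.1875, 1.625, 2.0625, 2.5.
r(-0.5625) = -219/1024, r(-0.125) = -2.6953125, r(0.3125) = -3537/1024, r(0.75) = -4.5, r(1.1875) = -8031/1024, r(1.625) = -15.4921875, r(2.0625) = -30165/1024, r(2.5) = -51.75.
Sum = Δs · [r(-0.5625) + r(-0.125) + r(0.3125) + ...].
Sum ≈ -50.490.

-50.490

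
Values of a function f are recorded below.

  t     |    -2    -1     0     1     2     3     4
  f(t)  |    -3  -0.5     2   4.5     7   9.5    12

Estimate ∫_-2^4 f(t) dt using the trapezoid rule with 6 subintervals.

Δt = 1.
T_6 = (1/2)·[(-3) + 2·(-0.5) + 2·2 + 2·4.5 + 2·7 + 2·9.5 + 12] = 27.

27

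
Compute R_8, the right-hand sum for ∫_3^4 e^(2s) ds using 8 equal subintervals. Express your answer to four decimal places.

1456.5655

Δs = (4 − 3)/8 = 0.125.
Right endpoints: 3.125, 3.25, 3.375, 3.5, 3.625, 3.75, 3.875, 4.
f(3.125) ≈ 518.0128, f(3.25) ≈ 665.1416, f(3.375) ≈ 854.0588, f(3.5) ≈ 1096.6332, f(3.625) ≈ 1408.1048, f(3.75) ≈ 1808.0424, f(3.875) ≈ 2321.5724, f(4) ≈ 2980.9580.
Sum = Δs · [f(3.125) + f(3.25) + f(3.375) + ...].
Sum ≈ 1456.5655.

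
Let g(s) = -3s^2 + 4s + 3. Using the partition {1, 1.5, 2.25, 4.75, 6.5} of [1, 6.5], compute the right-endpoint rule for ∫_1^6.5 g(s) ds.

Subinterval widths: 0.5, 0.75, 2.5, 1.75.
Right endpoints: 1.5, 2.25, 4.75, 6.5.
g(1.5) = 2.25, g(2.25) = -3.1875, g(4.75) = -45.6875, g(6.5) = -97.75.
Sum = Σ Δs_i · g(s_i).
Sum = -286.546875.

-286.546875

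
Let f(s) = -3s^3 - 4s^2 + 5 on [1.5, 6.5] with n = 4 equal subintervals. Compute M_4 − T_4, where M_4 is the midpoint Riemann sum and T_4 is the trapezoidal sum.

78.125

M_4 = -1645.625.
T_4 = -1723.75.
M_4 − T_4 = 78.125.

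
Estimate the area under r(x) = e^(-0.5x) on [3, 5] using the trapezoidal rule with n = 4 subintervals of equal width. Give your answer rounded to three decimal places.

Δx = (5 − 3)/4 = 0.5.
r(3) ≈ 0.223, r(3.5) ≈ 0.174, r(4) ≈ 0.135, r(4.5) ≈ 0.105, r(5) ≈ 0.082.
T_4 = (Δx/2)·[r(x_0) + 2r(x_1) + 2r(x_2) + 2r(x_3) + r(x_4)].
Sum ≈ 0.284.

0.284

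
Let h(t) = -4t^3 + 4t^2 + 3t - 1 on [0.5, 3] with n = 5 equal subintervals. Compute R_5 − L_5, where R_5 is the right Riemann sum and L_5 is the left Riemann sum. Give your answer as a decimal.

-32.5

R_5 = -52.5.
L_5 = -20.
R_5 − L_5 = -32.5.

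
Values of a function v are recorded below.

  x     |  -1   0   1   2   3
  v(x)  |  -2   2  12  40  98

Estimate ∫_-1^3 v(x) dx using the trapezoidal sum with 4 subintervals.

Δx = 1.
T_4 = (1/2)·[(-2) + 2·2 + 2·12 + 2·40 + 98] = 102.

102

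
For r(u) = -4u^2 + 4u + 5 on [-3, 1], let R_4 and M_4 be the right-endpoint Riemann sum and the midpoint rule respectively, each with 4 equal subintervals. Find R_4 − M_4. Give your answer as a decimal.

20

R_4 = -12.
M_4 = -32.
R_4 − M_4 = 20.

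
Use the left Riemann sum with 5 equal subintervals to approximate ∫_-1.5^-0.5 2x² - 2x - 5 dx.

-0.22

Δx = (-0.5 − (-1.5))/5 = 0.2.
Left endpoints: -1.5, -1.3, -1.1, -0.9, -0.7.
f(-1.5) = 2.5, f(-1.3) = 0.98, f(-1.1) = -0.38, f(-0.9) = -1.58, f(-0.7) = -2.62.
Sum = Δx · [f(-1.5) + f(-1.3) + f(-1.1) + f(-0.9) + f(-0.7)].
Sum = -0.22.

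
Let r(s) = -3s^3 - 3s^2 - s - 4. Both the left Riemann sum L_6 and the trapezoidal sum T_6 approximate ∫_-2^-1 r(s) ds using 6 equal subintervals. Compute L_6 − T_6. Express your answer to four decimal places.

L_6 ≈ 2.881944.
T_6 ≈ 1.798611.
L_6 − T_6 ≈ 1.0833.

1.0833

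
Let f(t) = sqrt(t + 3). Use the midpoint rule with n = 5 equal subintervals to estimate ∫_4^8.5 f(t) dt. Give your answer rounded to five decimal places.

Δt = (8.5 − 4)/5 = 0.9.
Midpoints: 4.45, 5.35, 6.25, 7.15, 8.05.
f(4.45) ≈ 2.72947, f(5.35) ≈ 2.88964, f(6.25) ≈ 3.04138, f(7.15) ≈ 3.18591, f(8.05) ≈ 3.32415.
Sum = Δt · [f(4.45) + f(5.35) + f(6.25) + f(7.15) + f(8.05)].
Sum ≈ 13.65349.

13.65349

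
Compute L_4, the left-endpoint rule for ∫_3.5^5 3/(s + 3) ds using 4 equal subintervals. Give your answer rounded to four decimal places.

Δs = (5 − 3.5)/4 = 0.375.
Left endpoints: 3.5, 3.875, 4.25, 4.625.
f(3.5) = 6/13, f(3.875) = 24/55, f(4.25) = 12/29, f(4.625) = 24/61.
Sum = Δs · [f(3.5) + f(3.875) + f(4.25) + f(4.625)].
Sum ≈ 0.6394.

0.6394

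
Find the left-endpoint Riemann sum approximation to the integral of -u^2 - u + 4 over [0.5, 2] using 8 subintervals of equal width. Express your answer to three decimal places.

Δu = (2 − 0.5)/8 = 0.1875.
Left endpoints: 0.5, 0.6875, 0.875, 1.0625, 1.25, 1.4375, 1.625, 1.8125.
f(0.5) = 3.25, f(0.6875) = 2.83984375, f(0.875) = 2.359375, f(1.0625) = 1.80859375, f(1.25) = 1.1875, f(1.4375) = 0.49609375, f(1.625) = -0.265625, f(1.8125) = -1.09765625.
Sum = Δu · [f(0.5) + f(0.6875) + f(0.875) + ...].
Sum ≈ 1.983.

1.983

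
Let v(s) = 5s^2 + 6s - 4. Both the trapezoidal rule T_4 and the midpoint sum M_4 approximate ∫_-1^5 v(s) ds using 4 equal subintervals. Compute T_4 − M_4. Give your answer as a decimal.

T_4 = 269.25.
M_4 = 252.375.
T_4 − M_4 = 16.875.

16.875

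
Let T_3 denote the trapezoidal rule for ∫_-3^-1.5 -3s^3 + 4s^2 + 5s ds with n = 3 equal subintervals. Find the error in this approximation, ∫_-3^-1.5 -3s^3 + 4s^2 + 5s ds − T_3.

Exact integral: ∫_-3^-1.5 f(s) ds = 71.578125.
T_3 = 73.09375.
Error = 71.578125 − 73.09375 = -1.515625.

-1.515625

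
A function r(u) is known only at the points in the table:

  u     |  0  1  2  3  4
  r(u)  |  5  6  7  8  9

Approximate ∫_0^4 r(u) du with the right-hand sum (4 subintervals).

Δu = 1.
Sum = 1·[6 + 7 + 8 + 9] = 30.

30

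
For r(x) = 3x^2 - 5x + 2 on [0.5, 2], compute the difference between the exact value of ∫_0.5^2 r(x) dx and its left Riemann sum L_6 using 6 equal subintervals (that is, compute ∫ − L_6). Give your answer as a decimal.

0.421875

Exact integral: ∫_0.5^2 r(x) dx = 1.5.
L_6 = 1.078125.
Error = 1.5 − 1.078125 = 0.421875.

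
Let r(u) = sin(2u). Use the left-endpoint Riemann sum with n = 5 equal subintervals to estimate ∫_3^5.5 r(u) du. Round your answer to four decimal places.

Δu = (5.5 − 3)/5 = 0.5.
Left endpoints: 3, 3.5, 4, 4.5, 5.
r(3) ≈ -0.2794, r(3.5) ≈ 0.6570, r(4) ≈ 0.9894, r(4.5) ≈ 0.4121, r(5) ≈ -0.5440.
Sum = Δu · [r(3) + r(3.5) + r(4) + r(4.5) + r(5)].
Sum ≈ 0.6175.

0.6175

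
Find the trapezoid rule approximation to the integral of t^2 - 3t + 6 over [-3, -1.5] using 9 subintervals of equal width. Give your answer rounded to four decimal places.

Δt = (-1.5 − (-3))/9 = 1/6.
f(-3) = 24, f(-17/6) = 811/36, f(-8/3) = 190/9, f(-2.5) = 19.75, f(-7/3) = 166/9, f(-13/6) = 619/36, f(-2) = 16, f(-11/6) = 535/36, f(-5/3) = 124/9, f(-1.5) = 12.75.
T_9 = (Δt/2)·[f(t_0) + 2f(t_1) + ... + 2f(t_{8}) + f(t_9)].
Sum ≈ 27.0069.

27.0069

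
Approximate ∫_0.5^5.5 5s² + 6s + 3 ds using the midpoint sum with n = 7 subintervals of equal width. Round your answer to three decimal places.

Δs = (5.5 − 0.5)/7 = 5/7.
Midpoints: 6/7, 11/7, 16/7, 3, 26/7, 31/7, 36/7.
f(6/7) = 579/49, f(11/7) = 1214/49, f(16/7) = 2099/49, f(3) = 66, f(26/7) = 4619/49, f(31/7) = 6254/49, f(36/7) = 8139/49.
Sum = Δs · [f(6/7) + f(11/7) + f(16/7) + ...].
Sum ≈ 381.020.

381.020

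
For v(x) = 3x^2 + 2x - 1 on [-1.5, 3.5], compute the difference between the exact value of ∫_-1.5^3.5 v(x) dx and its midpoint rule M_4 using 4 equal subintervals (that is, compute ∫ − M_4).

Exact integral: ∫_-1.5^3.5 v(x) dx = 51.25.
M_4 = 49.296875.
Error = 51.25 − 49.296875 = 1.953125.

1.953125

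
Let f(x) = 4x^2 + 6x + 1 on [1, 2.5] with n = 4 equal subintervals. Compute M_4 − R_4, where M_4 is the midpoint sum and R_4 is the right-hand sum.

-5.8359375

M_4 = 36.6796875.
R_4 = 42.515625.
M_4 − R_4 = -5.8359375.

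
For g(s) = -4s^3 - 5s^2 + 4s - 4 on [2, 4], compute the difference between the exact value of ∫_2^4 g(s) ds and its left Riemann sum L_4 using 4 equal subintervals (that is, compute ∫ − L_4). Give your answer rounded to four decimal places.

Exact integral: ∫_2^4 g(s) ds ≈ -317.333333.
L_4 = -251.75.
Error ≈ -317.333333 − (-251.75) ≈ -65.5833.

-65.5833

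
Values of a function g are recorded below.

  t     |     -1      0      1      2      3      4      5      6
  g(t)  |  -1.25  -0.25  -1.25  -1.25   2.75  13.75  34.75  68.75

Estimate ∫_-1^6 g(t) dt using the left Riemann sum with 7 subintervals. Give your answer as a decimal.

47.25

Δt = 1.
Sum = 1·[(-1.25) + (-0.25) + (-1.25) + (-1.25) + 2.75 + 13.75 + 34.75] = 47.25.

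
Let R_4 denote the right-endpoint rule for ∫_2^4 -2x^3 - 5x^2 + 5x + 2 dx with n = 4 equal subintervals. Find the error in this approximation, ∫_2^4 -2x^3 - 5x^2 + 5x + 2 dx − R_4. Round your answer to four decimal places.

Exact integral: ∫_2^4 f(x) dx ≈ -179.333333.
R_4 = -221.75.
Error ≈ -179.333333 − (-221.75) ≈ 42.4167.

42.4167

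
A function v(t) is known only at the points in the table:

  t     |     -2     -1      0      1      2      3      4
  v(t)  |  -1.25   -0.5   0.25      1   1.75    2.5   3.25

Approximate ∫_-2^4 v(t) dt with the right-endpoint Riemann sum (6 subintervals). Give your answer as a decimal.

8.25

Δt = 1.
Sum = 1·[(-0.5) + 0.25 + 1 + 1.75 + 2.5 + 3.25] = 8.25.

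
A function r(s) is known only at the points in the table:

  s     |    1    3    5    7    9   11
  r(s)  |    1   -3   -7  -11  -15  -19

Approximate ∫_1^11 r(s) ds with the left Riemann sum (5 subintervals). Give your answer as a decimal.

-70

Δs = 2.
Sum = 2·[1 + (-3) + (-7) + (-11) + (-15)] = -70.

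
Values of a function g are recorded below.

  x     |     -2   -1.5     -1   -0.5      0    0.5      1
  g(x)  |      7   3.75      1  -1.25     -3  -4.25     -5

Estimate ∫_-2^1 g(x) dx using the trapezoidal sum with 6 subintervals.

Δx = 0.5.
T_6 = (0.5/2)·[7 + 2·3.75 + 2·1 + 2·(-1.25) + 2·(-3) + 2·(-4.25) + (-5)] = -1.375.

-1.375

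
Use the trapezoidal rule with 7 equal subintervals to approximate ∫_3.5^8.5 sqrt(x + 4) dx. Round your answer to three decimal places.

Δx = (8.5 − 3.5)/7 = 5/7.
f(3.5) ≈ 2.739, f(59/14) ≈ 2.866, f(69/14) ≈ 2.988, f(79/14) ≈ 3.105, f(89/14) ≈ 3.218, f(99/14) ≈ 3.327, f(109/14) ≈ 3.433, f(8.5) ≈ 3.536.
T_7 = (Δx/2)·[f(x_0) + 2f(x_1) + ... + 2f(x_{6}) + f(x_7)].
Sum ≈ 15.768.

15.768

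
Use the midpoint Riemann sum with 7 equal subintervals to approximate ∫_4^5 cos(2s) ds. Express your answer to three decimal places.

Δs = (5 − 4)/7 = 1/7.
Midpoints: 57/14, 59/14, 61/14, 4.5, 65/14, 67/14, 69/14.
f(57/14) ≈ -0.285, f(59/14) ≈ -0.543, f(61/14) ≈ -0.758, f(4.5) ≈ -0.911, f(65/14) ≈ -0.990, f(67/14) ≈ -0.989, f(69/14) ≈ -0.908.
Sum = Δs · [f(57/14) + f(59/14) + f(61/14) + ...].
Sum ≈ -0.769.

-0.769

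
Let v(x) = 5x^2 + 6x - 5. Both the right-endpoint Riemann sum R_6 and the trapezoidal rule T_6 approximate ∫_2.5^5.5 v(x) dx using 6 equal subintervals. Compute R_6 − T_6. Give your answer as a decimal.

R_6 = 343.375.
T_6 = 308.875.
R_6 − T_6 = 34.5.

34.5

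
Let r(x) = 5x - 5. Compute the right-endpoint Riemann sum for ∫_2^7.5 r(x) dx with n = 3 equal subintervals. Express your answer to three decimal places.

Δx = (7.5 − 2)/3 = 11/6.
Right endpoints: 23/6, 17/3, 7.5.
r(23/6) = 85/6, r(17/3) = 70/3, r(7.5) = 32.5.
Sum = Δx · [r(23/6) + r(17/3) + r(7.5)].
Sum ≈ 128.333.

128.333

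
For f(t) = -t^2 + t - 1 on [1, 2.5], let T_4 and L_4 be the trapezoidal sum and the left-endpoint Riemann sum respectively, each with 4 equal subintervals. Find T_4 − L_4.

-0.703125

T_4 = -3.78515625.
L_4 = -3.08203125.
T_4 − L_4 = -0.703125.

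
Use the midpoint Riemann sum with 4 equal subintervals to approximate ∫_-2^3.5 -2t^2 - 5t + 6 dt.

-19.80859375

Δt = (3.5 − (-2))/4 = 1.375.
Midpoints: -1.3125, 0.0625, 1.4375, 2.8125.
f(-1.3125) = 9.1171875, f(0.0625) = 5.6796875, f(1.4375) = -5.3203125, f(2.8125) = -23.8828125.
Sum = Δt · [f(-1.3125) + f(0.0625) + f(1.4375) + f(2.8125)].
Sum = -19.80859375.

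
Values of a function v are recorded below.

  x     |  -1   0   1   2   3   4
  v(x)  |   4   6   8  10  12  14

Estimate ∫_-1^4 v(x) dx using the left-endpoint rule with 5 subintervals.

Δx = 1.
Sum = 1·[4 + 6 + 8 + 10 + 12] = 40.

40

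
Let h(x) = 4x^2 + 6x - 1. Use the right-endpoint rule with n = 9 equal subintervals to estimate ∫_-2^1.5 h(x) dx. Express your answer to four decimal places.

9.4918

Δx = (1.5 − (-2))/9 = 7/18.
Right endpoints: -29/18, -11/9, -5/6, -4/9, -1/18, 1/3, 13/18, 10/9, 1.5.
h(-29/18) = -23/81, h(-11/9) = -191/81, h(-5/6) = -29/9, h(-4/9) = -233/81, h(-1/18) = -107/81, h(1/3) = 13/9, h(13/18) = 439/81, h(10/9) = 859/81, h(1.5) = 17.
Sum = Δx · [h(-29/18) + h(-11/9) + h(-5/6) + ...].
Sum ≈ 9.4918.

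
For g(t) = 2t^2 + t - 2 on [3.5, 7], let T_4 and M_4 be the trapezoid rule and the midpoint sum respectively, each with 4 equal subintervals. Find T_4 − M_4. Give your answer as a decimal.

T_4 = 212.3515625.
M_4 = 211.01171875.
T_4 − M_4 = 1.33984375.

1.33984375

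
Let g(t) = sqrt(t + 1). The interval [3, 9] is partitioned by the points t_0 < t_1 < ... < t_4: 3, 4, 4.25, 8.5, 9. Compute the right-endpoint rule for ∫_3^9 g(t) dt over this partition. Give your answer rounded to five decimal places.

17.48941

Subinterval widths: 1, 0.25, 4.25, 0.5.
Right endpoints: 4, 4.25, 8.5, 9.
g(4) ≈ 2.23607, g(4.25) ≈ 2.29129, g(8.5) ≈ 3.08221, g(9) ≈ 3.16228.
Sum = Σ Δt_i · g(t_i).
Sum ≈ 17.48941.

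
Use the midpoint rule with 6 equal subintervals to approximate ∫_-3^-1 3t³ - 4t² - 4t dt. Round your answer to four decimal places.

Δt = (-1 − (-3))/6 = 1/3.
Midpoints: -17/6, -2.5, -13/6, -11/6, -1.5, -7/6.
f(-17/6) = -6409/72, f(-2.5) = -61.875, f(-13/6) = -40.625, f(-11/6) = -1771/72, f(-1.5) = -13.125, f(-7/6) = -133/24.
Sum = Δt · [f(-17/6) + f(-2.5) + f(-13/6) + ...].
Sum ≈ -78.2593.

-78.2593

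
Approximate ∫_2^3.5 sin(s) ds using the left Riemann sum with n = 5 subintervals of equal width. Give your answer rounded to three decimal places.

0.705

Δs = (3.5 − 2)/5 = 0.3.
Left endpoints: 2, 2.3, 2.6, 2.9, 3.2.
f(2) ≈ 0.909, f(2.3) ≈ 0.746, f(2.6) ≈ 0.516, f(2.9) ≈ 0.239, f(3.2) ≈ -0.058.
Sum = Δs · [f(2) + f(2.3) + f(2.6) + f(2.9) + f(3.2)].
Sum ≈ 0.705.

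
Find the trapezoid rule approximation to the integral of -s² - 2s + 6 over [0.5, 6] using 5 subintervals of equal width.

-75.8175

Δs = (6 − 0.5)/5 = 1.1.
f(0.5) = 4.75, f(1.6) = 0.24, f(2.7) = -6.69, f(3.8) = -16.04, f(4.9) = -27.81, f(6) = -42.
T_5 = (Δs/2)·[f(s_0) + 2f(s_1) + ... + 2f(s_{4}) + f(s_5)].
Sum = -75.8175.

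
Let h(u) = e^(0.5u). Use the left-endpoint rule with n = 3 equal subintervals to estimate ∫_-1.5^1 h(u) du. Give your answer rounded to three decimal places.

Δu = (1 − (-1.5))/3 = 5/6.
Left endpoints: -1.5, -2/3, 1/6.
h(-1.5) ≈ 0.472, h(-2/3) ≈ 0.717, h(1/6) ≈ 1.087.
Sum = Δu · [h(-1.5) + h(-2/3) + h(1/6)].
Sum ≈ 1.897.

1.897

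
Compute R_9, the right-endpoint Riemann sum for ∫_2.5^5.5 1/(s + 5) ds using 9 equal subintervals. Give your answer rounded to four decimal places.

0.3302

Δs = (5.5 − 2.5)/9 = 1/3.
Right endpoints: 17/6, 19/6, 3.5, 23/6, 25/6, 4.5, 29/6, 31/6, 5.5.
f(17/6) = 6/47, f(19/6) = 6/49, f(3.5) = 2/17, f(23/6) = 6/53, f(25/6) = 6/55, f(4.5) = 2/19, f(29/6) = 6/59, f(31/6) = 6/61, f(5.5) = 2/21.
Sum = Δs · [f(17/6) + f(19/6) + f(3.5) + ...].
Sum ≈ 0.3302.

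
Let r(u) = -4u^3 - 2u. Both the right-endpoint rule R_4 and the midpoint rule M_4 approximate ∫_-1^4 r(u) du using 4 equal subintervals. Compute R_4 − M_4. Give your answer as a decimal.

-203.90625

R_4 = -462.1875.
M_4 = -258.28125.
R_4 − M_4 = -203.90625.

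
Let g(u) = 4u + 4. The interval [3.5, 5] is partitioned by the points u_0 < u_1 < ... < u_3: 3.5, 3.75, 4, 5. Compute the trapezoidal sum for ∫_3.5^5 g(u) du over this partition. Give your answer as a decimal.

31.5

Subinterval widths: 0.25, 0.25, 1.
g(3.5) = 18, g(3.75) = 19, g(4) = 20, g(5) = 24.
On each subinterval the trapezoid contributes (Δu_i/2)·[g(u_{i-1}) + g(u_i)].
Sum = 31.5.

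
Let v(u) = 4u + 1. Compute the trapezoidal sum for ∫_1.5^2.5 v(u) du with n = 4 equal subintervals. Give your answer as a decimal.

9

Δu = (2.5 − 1.5)/4 = 0.25.
v(1.5) = 7, v(1.75) = 8, v(2) = 9, v(2.25) = 10, v(2.5) = 11.
T_4 = (Δu/2)·[v(u_0) + 2v(u_1) + 2v(u_2) + 2v(u_3) + v(u_4)].
Sum = 9.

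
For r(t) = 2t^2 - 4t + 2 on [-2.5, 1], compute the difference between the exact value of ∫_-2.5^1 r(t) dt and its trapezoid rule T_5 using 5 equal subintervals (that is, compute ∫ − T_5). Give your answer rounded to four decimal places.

Exact integral: ∫_-2.5^1 r(t) dt ≈ 28.583333.
T_5 = 29.155.
Error ≈ 28.583333 − 29.155 ≈ -0.5717.

-0.5717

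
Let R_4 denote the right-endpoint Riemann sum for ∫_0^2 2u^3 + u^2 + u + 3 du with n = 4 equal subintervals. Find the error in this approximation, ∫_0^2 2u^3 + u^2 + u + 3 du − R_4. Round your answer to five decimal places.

Exact integral: ∫_0^2 f(u) du ≈ 18.6666667.
R_4 = 24.75.
Error ≈ 18.6666667 − 24.75 ≈ -6.08333.

-6.08333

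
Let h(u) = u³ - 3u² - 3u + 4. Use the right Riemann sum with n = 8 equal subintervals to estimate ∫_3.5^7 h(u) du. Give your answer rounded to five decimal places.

262.14624

Δu = (7 − 3.5)/8 = 0.4375.
Right endpoints: 3.9375, 4.375, 4.8125, 5.25, 5.6875, 6.125, 6.5625, 7.
h(3.9375) = 27535/4096, h(4.375) = 8803/512, h(4.8125) = 129189/4096, h(5.25) = 50.265625, h(5.6875) = 302579/4096, h(6.125) = 52665/512, h(6.5625) = 564169/4096, h(7) = 179.
Sum = Δu · [h(3.9375) + h(4.375) + h(4.8125) + ...].
Sum ≈ 262.14624.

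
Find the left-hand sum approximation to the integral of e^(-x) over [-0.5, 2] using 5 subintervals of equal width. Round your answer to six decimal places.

1.923131

Δx = (2 − (-0.5))/5 = 0.5.
Left endpoints: -0.5, 0, 0.5, 1, 1.5.
f(-0.5) ≈ 1.648721, f(0) ≈ 1.000000, f(0.5) ≈ 0.606531, f(1) ≈ 0.367879, f(1.5) ≈ 0.223130.
Sum = Δx · [f(-0.5) + f(0) + f(0.5) + f(1) + f(1.5)].
Sum ≈ 1.923131.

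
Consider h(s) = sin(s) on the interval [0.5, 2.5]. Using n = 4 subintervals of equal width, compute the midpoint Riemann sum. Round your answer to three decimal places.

Δs = (2.5 − 0.5)/4 = 0.5.
Midpoints: 0.75, 1.25, 1.75, 2.25.
h(0.75) ≈ 0.682, h(1.25) ≈ 0.949, h(1.75) ≈ 0.984, h(2.25) ≈ 0.778.
Sum = Δs · [h(0.75) + h(1.25) + h(1.75) + h(2.25)].
Sum ≈ 1.696.

1.696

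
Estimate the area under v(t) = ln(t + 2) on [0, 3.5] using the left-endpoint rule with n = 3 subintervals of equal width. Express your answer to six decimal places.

Δt = (3.5 − 0)/3 = 7/6.
Left endpoints: 0, 7/6, 7/3.
v(0) ≈ 0.693147, v(7/6) ≈ 1.152680, v(7/3) ≈ 1.466337.
Sum = Δt · [v(0) + v(7/6) + v(7/3)].
Sum ≈ 3.864191.

3.864191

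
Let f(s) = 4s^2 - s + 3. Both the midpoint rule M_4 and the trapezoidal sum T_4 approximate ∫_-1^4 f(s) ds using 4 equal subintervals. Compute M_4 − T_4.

M_4 = 91.5625.
T_4 = 99.375.
M_4 − T_4 = -7.8125.

-7.8125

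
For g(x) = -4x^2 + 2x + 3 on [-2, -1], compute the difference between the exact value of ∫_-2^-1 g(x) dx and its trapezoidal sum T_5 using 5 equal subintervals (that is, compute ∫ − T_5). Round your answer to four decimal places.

Exact integral: ∫_-2^-1 g(x) dx ≈ -9.333333.
T_5 = -9.36.
Error ≈ -9.333333 − (-9.36) ≈ 0.0267.

0.0267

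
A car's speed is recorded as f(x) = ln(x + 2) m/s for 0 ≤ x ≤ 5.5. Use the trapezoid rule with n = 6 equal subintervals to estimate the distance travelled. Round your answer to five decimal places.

Δx = (5.5 − 0)/6 = 11/12.
f(0) ≈ 0.69315, f(11/12) ≈ 1.07044, f(11/6) ≈ 1.34373, f(2.75) ≈ 1.55814, f(11/3) ≈ 1.73460, f(55/12) ≈ 1.88454, f(5.5) ≈ 2.01490.
T_6 = (Δx/2)·[f(x_0) + 2f(x_1) + ... + 2f(x_{5}) + f(x_6)].
Sum ≈ 8.20003.

8.20003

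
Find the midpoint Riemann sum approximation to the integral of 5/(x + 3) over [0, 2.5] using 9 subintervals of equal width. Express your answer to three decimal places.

3.029

Δx = (2.5 − 0)/9 = 5/18.
Midpoints: 5/36, 5/12, 25/36, 35/36, 1.25, 55/36, 65/36, 25/12, 85/36.
f(5/36) = 180/113, f(5/12) = 60/41, f(25/36) = 180/133, f(35/36) = 180/143, f(1.25) = 20/17, f(55/36) = 180/163, f(65/36) = 180/173, f(25/12) = 60/61, f(85/36) = 180/193.
Sum = Δx · [f(5/36) + f(5/12) + f(25/36) + ...].
Sum ≈ 3.029.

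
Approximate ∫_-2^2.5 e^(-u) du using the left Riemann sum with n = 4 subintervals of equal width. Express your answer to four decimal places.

Δu = (2.5 − (-2))/4 = 1.125.
Left endpoints: -2, -0.875, 0.25, 1.375.
f(-2) ≈ 7.3891, f(-0.875) ≈ 2.3989, f(0.25) ≈ 0.7788, f(1.375) ≈ 0.2528.
Sum = Δu · [f(-2) + f(-0.875) + f(0.25) + f(1.375)].
Sum ≈ 12.1720.

12.1720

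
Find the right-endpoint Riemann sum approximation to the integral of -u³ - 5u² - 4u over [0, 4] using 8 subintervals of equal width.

Δu = (4 − 0)/8 = 0.5.
Right endpoints: 0.5, 1, 1.5, 2, 2.5, 3, 3.5, 4.
f(0.5) = -3.375, f(1) = -10, f(1.5) = -20.625, f(2) = -36, f(2.5) = -56.875, f(3) = -84, f(3.5) = -118.125, f(4) = -160.
Sum = Δu · [f(0.5) + f(1) + f(1.5) + ...].
Sum = -244.5.

-244.5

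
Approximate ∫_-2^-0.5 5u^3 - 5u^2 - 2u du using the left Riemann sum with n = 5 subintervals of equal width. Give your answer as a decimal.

Δu = (-0.5 − (-2))/5 = 0.3.
Left endpoints: -2, -1.7, -1.4, -1.1, -0.8.
f(-2) = -56, f(-1.7) = -35.615, f(-1.4) = -20.72, f(-1.1) = -10.505, f(-0.8) = -4.16.
Sum = Δu · [f(-2) + f(-1.7) + f(-1.4) + f(-1.1) + f(-0.8)].
Sum = -38.1.

-38.1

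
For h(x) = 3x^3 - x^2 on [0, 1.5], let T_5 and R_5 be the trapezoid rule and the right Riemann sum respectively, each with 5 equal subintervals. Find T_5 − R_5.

-1.18125

T_5 = 2.80125.
R_5 = 3.9825.
T_5 − R_5 = -1.18125.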